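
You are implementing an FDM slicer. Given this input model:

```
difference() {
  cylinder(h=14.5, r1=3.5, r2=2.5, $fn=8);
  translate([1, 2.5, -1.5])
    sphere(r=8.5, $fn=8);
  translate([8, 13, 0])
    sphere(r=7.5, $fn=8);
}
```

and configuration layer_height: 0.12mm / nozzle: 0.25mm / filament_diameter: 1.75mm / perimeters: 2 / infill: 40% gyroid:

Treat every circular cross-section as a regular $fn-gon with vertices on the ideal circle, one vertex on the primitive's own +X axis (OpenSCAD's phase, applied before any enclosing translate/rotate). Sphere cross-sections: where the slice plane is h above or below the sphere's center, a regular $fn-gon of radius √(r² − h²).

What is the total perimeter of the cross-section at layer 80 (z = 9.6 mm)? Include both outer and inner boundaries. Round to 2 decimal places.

17.38 mm

At z = 9.6 mm: the cone (r1=3.5→r2=2.5) has section circumradius 2.838 here — a regular 8-gon (perimeter = 2·8·2.838·sin(180°/8) = 17.38 mm); the sphere at (1, 2.5) is not intersected at this z (|z−center|=11.100 > r=8.5); the sphere at (8, 13) is absent (|z−center|=9.600 > r=7.5); After the difference (first − rest): none of the subtracted shapes is present at this height, so the cone is unchanged — boundary = 17.38 mm. Overall, the cross-section is a single solid region. Total boundary length (outer) = 17.38 mm.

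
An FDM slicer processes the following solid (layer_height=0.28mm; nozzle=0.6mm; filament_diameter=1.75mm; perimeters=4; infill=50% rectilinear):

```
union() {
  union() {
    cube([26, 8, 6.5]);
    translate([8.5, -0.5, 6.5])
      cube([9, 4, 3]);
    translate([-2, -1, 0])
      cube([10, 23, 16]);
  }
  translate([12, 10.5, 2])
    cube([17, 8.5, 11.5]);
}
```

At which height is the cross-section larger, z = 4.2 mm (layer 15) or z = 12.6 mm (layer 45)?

Layer 15 (z = 4.2): the 26×8 cube contributes its full rectangle (area 208.00 mm²); the cube at (8.5, -0.5) is absent (z outside [6.5, 9.5]); the cube at (-2, -1) (footprint 10×23) is included at this height (area 230.00 mm²); Combining (union): the regions partially overlap — summed areas 438.00 mm² minus the doubly-counted overlap 64.00 mm² gives 374.00 mm² — area = 374.00 mm²; the cube at (12, 10.5) (footprint 17×8.5) is included at this height (area 144.50 mm²); Merging all regions: the 2 present regions are separate (no shared area or edge), so areas and boundary lengths simply add and each stays a separate island — area = 518.50 mm². So its area = 518.50 mm². Layer 45 (z = 12.6): the cube is not intersected at this z (z outside [0, 6.5]); the cube at (8.5, -0.5) is absent (z outside [6.5, 9.5]); the 10×23 cube at (-2, -1) contributes its full rectangle (area 230.00 mm²); Taking the union: only the 10×23 cube at (-2, -1) is present, so the union is just that shape — area = 230.00 mm²; the cube at (12, 10.5) is present — its section is the full 17×8.5 rectangle (area 144.50 mm²); Taking the union: the 2 present regions are separate (no shared area or edge), so areas and boundary lengths simply add and each stays a separate island — area = 374.50 mm². So its area = 374.50 mm². Layer 15 is larger (518.50 vs 374.50 mm²).

layer 15 (z = 4.2 mm)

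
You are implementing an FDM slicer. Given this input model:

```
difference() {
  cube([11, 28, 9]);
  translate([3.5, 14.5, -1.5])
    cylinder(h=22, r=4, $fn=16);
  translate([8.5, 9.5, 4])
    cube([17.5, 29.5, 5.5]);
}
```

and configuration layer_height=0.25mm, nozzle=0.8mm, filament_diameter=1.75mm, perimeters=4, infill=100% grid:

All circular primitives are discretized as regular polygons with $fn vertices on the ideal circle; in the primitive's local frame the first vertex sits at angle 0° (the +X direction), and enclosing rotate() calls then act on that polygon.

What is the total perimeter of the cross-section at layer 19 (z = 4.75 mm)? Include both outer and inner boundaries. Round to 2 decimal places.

At z = 4.75 mm: the cube (footprint 11×28) is included at this height (perimeter 78.00 mm); the cylinder at (3.5, 14.5): section is a regular 16-gon, circumradius r=4 (perimeter = 2·16·4.000·sin(180°/16) = 24.97 mm); the cube at (8.5, 9.5) is present — its section is the full 17.5×29.5 rectangle (perimeter 94.00 mm); After the difference (first − rest): starting from the 11×28 cube, the r=4 cylinder at (3.5, 14.5) partially overlaps it — only the 47.86 mm² overlap (of its 48.98 mm²) is removed, clipping the outline; the 17.5×29.5 cube at (8.5, 9.5) partially overlaps it — only the 46.25 mm² overlap (of its 516.25 mm²) is removed, clipping the outline — boundary = 95.50 mm. Overall, the cross-section is a single solid region. Total boundary length (outer) = 95.50 mm.

95.50 mm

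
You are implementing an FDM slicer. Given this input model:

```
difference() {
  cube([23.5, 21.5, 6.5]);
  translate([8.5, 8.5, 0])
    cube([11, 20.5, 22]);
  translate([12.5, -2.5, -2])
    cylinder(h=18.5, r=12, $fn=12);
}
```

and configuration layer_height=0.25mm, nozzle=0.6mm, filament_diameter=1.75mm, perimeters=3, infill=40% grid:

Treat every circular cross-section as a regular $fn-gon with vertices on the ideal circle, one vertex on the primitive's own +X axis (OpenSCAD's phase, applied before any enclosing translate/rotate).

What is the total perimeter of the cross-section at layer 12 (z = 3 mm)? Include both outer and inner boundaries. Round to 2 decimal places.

108.06 mm

At z = 3 mm: the cube is present — its section is the full 23.5×21.5 rectangle (perimeter 90.00 mm); the cube at (8.5, 8.5) (footprint 11×20.5) is included at this height (perimeter 63.00 mm); the cylinder at (12.5, -2.5): section is a regular 12-gon, circumradius r=12 (perimeter = 2·12·12.000·sin(180°/12) = 74.54 mm); After the difference (first − rest): starting from the 23.5×21.5 cube, the 11×20.5 cube at (8.5, 8.5) partially overlaps it — only the 143.00 mm² overlap (of its 225.50 mm²) is removed, clipping the outline; the r=12 cylinder at (12.5, -2.5) partially overlaps it — only the 153.74 mm² overlap (of its 432.00 mm²) is removed, clipping the outline — boundary = 108.06 mm. Overall, the cross-section has 2 separate islands. Total boundary length (outer) = 108.06 mm.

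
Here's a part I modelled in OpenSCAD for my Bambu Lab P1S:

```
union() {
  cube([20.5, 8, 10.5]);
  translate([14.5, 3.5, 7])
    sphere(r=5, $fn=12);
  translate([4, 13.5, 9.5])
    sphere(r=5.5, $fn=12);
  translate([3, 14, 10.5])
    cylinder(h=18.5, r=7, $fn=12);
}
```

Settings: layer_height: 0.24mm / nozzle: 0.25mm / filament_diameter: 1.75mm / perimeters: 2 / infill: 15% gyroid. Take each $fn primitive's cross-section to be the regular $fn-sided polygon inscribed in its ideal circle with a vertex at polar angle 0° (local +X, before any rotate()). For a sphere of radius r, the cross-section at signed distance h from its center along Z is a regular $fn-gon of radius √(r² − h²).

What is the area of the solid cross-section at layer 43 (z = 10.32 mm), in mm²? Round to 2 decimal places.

252.95 mm²

At z = 10.32 mm: the cube is present — its section is the full 20.5×8 rectangle (area 164.00 mm²); the sphere at (14.5, 3.5): section is a regular 12-gon, circumradius = √(r²−h²) = √(5²−3.32²) = 3.739 (area = (12/2)·3.739²·sin(360°/12) = 41.93 mm²); the sphere at (4, 13.5): section is a regular 12-gon, circumradius = √(r²−h²) = √(5.5²−0.82²) = 5.439 (area = (12/2)·5.439²·sin(360°/12) = 88.73 mm²); the cylinder at (3, 14) is absent (z outside [10.5, 29]); Taking the union: the regions partially overlap — summed areas 294.67 mm² minus the doubly-counted overlap 41.72 mm² gives 252.95 mm² — area = 252.95 mm². Overall, the cross-section has 2 separate islands. Net area = 252.95 mm².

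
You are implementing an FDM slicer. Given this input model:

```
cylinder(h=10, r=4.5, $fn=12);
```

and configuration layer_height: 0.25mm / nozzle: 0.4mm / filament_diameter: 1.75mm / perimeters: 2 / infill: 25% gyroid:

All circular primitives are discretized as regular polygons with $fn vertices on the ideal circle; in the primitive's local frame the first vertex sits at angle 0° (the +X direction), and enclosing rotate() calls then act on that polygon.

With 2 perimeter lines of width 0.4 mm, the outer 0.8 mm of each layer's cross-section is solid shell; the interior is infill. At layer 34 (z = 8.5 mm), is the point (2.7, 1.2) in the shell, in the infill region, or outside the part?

At z = 8.5 mm: the r=4.5 cylinder gives a regular 12-gon of circumradius 4.5 (constant along its height). Overall, the cross-section is a single solid region. The nearest boundary edge runs (4.50, 0.00)→(3.90, 2.25); distance from the point to it = 1.43 mm. The point is inside the cross-section and 1.43 mm from the nearest boundary — more than the 0.8 mm shell width (2 × 0.4), so it's in the infill interior.

infill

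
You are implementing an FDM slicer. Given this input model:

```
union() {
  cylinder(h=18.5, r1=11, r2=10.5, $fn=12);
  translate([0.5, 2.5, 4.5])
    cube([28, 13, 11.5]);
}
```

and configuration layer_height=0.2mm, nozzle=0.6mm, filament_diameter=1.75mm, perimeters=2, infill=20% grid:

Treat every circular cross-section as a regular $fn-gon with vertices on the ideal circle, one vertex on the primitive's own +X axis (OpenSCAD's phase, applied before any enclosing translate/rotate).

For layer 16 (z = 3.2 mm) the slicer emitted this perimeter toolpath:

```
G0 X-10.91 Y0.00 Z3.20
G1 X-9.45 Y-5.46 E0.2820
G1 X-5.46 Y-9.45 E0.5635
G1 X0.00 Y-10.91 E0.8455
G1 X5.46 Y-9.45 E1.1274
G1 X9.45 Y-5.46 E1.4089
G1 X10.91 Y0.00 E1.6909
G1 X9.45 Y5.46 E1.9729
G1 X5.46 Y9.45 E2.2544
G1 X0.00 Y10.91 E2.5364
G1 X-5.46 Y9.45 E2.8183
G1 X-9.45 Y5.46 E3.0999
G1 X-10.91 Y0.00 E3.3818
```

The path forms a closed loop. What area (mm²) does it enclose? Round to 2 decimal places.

Apply the shoelace formula to the sequence of (X, Y) vertices; enclosed area = 357.26 mm².

357.26 mm²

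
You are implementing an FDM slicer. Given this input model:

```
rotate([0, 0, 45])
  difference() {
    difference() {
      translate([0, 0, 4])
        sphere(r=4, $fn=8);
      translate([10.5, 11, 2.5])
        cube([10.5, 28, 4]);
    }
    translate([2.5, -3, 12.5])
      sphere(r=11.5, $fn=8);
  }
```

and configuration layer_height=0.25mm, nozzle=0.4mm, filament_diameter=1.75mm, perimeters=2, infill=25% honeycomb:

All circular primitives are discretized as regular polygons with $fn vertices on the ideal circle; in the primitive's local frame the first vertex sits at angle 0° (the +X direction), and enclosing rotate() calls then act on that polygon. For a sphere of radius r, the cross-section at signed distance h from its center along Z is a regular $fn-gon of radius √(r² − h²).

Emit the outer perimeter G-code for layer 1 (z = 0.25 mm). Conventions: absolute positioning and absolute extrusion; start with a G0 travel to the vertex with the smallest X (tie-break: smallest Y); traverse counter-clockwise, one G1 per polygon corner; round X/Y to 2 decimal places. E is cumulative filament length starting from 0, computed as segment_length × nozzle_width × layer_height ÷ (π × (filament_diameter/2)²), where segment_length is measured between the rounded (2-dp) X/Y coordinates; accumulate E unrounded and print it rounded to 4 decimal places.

At z = 0.25 mm: the r=4 sphere contributes a regular 8-gon of circumradius √(4²−3.75²) = 1.392; the cube at (10.5, 11) is absent (z outside [2.5, 6.5]); Taking the first minus the rest: none of the subtracted shapes is present at this height, so the r=4 sphere is unchanged — 1 connected region; the sphere at (2.5, -3) is not intersected at this z (|z−center|=12.250 > r=11.5); Subtracting the remaining from the first: none of the subtracted shapes is present at this height, so the result so far is unchanged — 1 connected region; (rotated 45° about Z; rotation is an isometry so areas/perimeters/island counts are preserved). The outline is a single polygon with 8 vertices. Extrusion per mm of travel: 0.4 × 0.25 / (π × 0.875²) = 0.041575. Accumulating E over each segment gives final E = 0.3533.

G0 X-1.39 Y0.00 Z0.25
G1 X-0.98 Y-0.98 E0.0442
G1 X0.00 Y-1.39 E0.0883
G1 X0.98 Y-0.98 E0.1325
G1 X1.39 Y0.00 E0.1767
G1 X0.98 Y0.98 E0.2208
G1 X0.00 Y1.39 E0.2650
G1 X-0.98 Y0.98 E0.3092
G1 X-1.39 Y0.00 E0.3533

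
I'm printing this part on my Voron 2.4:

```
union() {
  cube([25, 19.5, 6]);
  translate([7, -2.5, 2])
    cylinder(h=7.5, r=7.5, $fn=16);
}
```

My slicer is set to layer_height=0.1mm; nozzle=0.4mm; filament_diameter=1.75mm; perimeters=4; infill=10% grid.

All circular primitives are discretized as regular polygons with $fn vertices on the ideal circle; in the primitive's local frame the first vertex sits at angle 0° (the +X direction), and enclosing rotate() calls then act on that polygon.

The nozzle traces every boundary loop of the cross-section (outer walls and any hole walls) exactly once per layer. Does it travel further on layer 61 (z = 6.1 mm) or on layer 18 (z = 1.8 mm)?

layer 18 (z = 1.8 mm)

Layer 61 (z = 6.1): the cube is not intersected at this z (z outside [0, 6]); the r=7.5 cylinder at (7, -2.5) gives a regular 16-gon of circumradius 7.5 (constant along its height) (perimeter = 2·16·7.500·sin(180°/16) = 46.82 mm); Taking the union: only the r=7.5 cylinder at (7, -2.5) is present, so the union is just that shape — boundary = 46.82 mm. So its perimeter = 46.82 mm. Layer 18 (z = 1.8): the 25×19.5 cube contributes its full rectangle (perimeter 89.00 mm); the cylinder at (7, -2.5) does not reach this height (z outside [2, 9.5]); Combining (union): only the 25×19.5 cube is present, so the union is just that shape — boundary = 89.00 mm. So its perimeter = 89.00 mm. Layer 18 is larger (89.00 vs 46.82 mm).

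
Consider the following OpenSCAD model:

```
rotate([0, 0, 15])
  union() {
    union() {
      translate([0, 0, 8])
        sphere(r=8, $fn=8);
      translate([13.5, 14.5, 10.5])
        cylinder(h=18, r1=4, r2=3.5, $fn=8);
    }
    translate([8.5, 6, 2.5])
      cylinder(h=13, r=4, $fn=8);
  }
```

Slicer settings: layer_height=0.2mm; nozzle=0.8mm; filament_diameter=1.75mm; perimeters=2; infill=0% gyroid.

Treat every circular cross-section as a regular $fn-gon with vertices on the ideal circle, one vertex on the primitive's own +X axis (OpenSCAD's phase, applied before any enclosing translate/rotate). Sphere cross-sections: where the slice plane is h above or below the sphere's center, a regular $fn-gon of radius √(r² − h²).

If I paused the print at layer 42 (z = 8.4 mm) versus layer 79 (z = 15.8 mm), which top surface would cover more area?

layer 42 (z = 8.4 mm)

Layer 42 (z = 8.4): the r=8 sphere contributes a regular 8-gon of circumradius √(8²−0.4²) = 7.990 (area = (8/2)·7.990²·sin(360°/8) = 180.57 mm²); the cone at (13.5, 14.5) does not reach this height (z outside [10.5, 28.5]); Merging all regions: only the r=8 sphere is present, so the union is just that shape — area = 180.57 mm²; the r=4 cylinder at (8.5, 6) gives a regular 8-gon of circumradius 4 (constant along its height) (area = (8/2)·4.000²·sin(360°/8) = 45.25 mm²); Combining (union): the regions partially overlap — summed areas 225.82 mm² minus the doubly-counted overlap 2.99 mm² gives 222.83 mm² — area = 222.83 mm²; (rotated 15° about Z; rotation is an isometry so areas/perimeters/island counts are preserved). So its area = 222.83 mm². Layer 79 (z = 15.8): the r=8 sphere contributes a regular 8-gon of circumradius √(8²−7.8²) = 1.778 (area = (8/2)·1.778²·sin(360°/8) = 8.94 mm²); the cone at (13.5, 14.5) contributes a regular 8-gon of circumradius 3.853 (interpolated between r1=4 and r2=3.5 at t=0.294) (area = (8/2)·3.853²·sin(360°/8) = 41.98 mm²); Merging all regions: the 2 present regions are separate (no shared area or edge), so areas and boundary lengths simply add and each stays a separate island — area = 50.92 mm²; the cylinder at (8.5, 6) is not intersected at this z (z outside [2.5, 15.5]); Taking the union: only that combined region is present, so the union is just that shape — area = 50.92 mm²; (whole slice rotated 15° about Z — lengths, areas and connectivity unchanged). So its area = 50.92 mm². Layer 42 is larger (222.83 vs 50.92 mm²).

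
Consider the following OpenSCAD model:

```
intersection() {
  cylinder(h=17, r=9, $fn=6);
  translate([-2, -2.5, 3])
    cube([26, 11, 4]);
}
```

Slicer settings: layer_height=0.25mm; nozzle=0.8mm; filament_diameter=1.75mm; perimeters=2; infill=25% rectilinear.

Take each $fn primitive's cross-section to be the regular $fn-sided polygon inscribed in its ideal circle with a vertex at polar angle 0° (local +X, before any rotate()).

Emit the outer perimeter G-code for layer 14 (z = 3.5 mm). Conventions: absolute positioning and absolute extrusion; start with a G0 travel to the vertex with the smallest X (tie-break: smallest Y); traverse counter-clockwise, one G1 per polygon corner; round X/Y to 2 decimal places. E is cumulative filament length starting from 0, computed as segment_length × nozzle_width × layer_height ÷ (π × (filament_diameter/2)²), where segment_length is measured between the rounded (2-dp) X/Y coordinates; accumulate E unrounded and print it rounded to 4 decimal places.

G0 X-2.00 Y-2.50 Z3.50
G1 X7.56 Y-2.50 E0.7949
G1 X9.00 Y0.00 E1.0348
G1 X4.50 Y7.79 E1.7829
G1 X-2.00 Y7.79 E2.3233
G1 X-2.00 Y-2.50 E3.1790

At z = 3.5 mm: the cylinder: section is a regular 6-gon, circumradius r=9; the cube at (-2, -2.5) (footprint 26×11) is included at this height; Taking the intersection: the 26×11 cube at (-2, -2.5) partially overlaps the r=9 cylinder; clipping to the common part keeps 93.90 mm² — 1 connected region. The outline is a single polygon with 5 vertices. Extrusion per mm of travel: 0.8 × 0.25 / (π × 0.875²) = 0.083150. Accumulating E over each segment gives final E = 3.1790.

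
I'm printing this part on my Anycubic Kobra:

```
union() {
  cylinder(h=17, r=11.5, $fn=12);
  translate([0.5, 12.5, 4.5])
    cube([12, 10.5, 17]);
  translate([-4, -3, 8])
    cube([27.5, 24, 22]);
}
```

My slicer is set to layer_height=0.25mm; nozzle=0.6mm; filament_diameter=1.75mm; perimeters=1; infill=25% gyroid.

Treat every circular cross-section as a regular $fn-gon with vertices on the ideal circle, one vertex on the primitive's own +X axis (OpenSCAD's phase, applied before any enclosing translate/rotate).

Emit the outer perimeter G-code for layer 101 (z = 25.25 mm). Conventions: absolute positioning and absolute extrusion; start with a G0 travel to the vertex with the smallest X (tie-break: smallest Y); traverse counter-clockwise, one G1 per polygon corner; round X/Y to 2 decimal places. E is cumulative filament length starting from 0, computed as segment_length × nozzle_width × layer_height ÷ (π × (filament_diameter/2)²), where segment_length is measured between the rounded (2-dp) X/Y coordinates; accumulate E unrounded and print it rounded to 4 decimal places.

G0 X-4.00 Y-3.00 Z25.25
G1 X23.50 Y-3.00 E1.7150
G1 X23.50 Y21.00 E3.2117
G1 X-4.00 Y21.00 E4.9267
G1 X-4.00 Y-3.00 E6.4234

At z = 25.25 mm: the cylinder is absent (z outside [0, 17]); the cube at (0.5, 12.5) is not intersected at this z (z outside [4.5, 21.5]); the cube at (-4, -3) is present — its section is the full 27.5×24 rectangle; Combining (union): only the 27.5×24 cube at (-4, -3) is present, so the union is just that shape — 1 connected region. The outline is a single polygon with 4 vertices. Extrusion per mm of travel: 0.6 × 0.25 / (π × 0.875²) = 0.062363. Accumulating E over each segment gives final E = 6.4234.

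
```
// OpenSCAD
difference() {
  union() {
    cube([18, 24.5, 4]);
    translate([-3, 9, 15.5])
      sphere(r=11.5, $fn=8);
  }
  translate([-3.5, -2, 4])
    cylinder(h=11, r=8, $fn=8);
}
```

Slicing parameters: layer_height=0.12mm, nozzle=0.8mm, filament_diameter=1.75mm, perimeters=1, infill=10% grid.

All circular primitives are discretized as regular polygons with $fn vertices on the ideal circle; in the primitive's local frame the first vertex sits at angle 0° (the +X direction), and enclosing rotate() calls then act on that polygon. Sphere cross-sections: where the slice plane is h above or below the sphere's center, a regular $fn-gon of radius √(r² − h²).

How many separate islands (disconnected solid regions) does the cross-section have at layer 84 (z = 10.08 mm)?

At z = 10.08 mm: the cube is not intersected at this z (z outside [0, 4]); the r=11.5 sphere at (-3, 9) slices to a regular 8-gon of circumradius 10.143 (√(r²−h²) with h=5.42 from center); Merging all regions: only the r=11.5 sphere at (-3, 9) is present, so the union is just that shape — 1 connected region; the r=8 cylinder at (-3.5, -2) contributes a regular 8-gon of circumradius 8; After the difference (first − rest): starting from the result so far, the r=8 cylinder at (-3.5, -2) partially overlaps it — only the 56.35 mm² overlap (of its 181.02 mm²) is removed, clipping the outline — 1 connected region. Overall, the cross-section is a single solid region. Island count = 1.

1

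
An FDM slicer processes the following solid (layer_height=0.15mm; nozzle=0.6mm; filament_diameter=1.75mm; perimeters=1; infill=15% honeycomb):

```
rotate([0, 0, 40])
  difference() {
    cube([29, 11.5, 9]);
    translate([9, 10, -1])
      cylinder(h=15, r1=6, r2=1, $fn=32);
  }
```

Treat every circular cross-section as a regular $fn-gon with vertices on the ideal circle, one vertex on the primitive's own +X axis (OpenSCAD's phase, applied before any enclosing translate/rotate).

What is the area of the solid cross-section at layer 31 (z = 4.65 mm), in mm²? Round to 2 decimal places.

At z = 4.65 mm: the 29×11.5 cube contributes its full rectangle (area 333.50 mm²); the cone at (9, 10) contributes a regular 32-gon of circumradius 4.117 (interpolated between r1=6 and r2=1 at t=0.377) (area = (32/2)·4.117²·sin(360°/32) = 52.90 mm²); Subtracting the remaining from the first: starting from the 29×11.5 cube (333.50 mm²), the cone at (9, 10) partially overlaps it — only the 38.48 mm² overlap (of its 52.90 mm²) is removed, clipping the outline — area = 295.02 mm²; (whole slice rotated 40° about Z — lengths, areas and connectivity unchanged). Overall, the cross-section is a single solid region. Net area = 295.02 mm².

295.02 mm²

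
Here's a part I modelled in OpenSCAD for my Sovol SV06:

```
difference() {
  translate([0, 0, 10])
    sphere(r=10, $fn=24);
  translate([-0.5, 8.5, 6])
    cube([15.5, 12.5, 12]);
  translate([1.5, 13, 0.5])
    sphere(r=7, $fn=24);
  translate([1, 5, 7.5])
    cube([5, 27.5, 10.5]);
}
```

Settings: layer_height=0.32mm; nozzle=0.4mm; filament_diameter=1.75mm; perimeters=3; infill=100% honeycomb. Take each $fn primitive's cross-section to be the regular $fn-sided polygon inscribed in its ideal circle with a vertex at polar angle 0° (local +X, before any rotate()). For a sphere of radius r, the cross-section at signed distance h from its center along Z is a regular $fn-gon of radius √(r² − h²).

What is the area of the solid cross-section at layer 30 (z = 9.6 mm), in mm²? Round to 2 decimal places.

287.10 mm²

At z = 9.6 mm: the r=10 sphere slices to a regular 24-gon of circumradius 9.992 (√(r²−h²) with h=0.4 from center) (area = (24/2)·9.992²·sin(360°/24) = 310.09 mm²); the cube at (-0.5, 8.5) is present — its section is the full 15.5×12.5 rectangle (area 193.75 mm²); the sphere at (1.5, 13) does not reach this height (|z−center|=9.100 > r=7); the 5×27.5 cube at (1, 5) contributes its full rectangle (area 137.50 mm²); After the difference (first − rest): starting from the r=10 sphere (310.09 mm²), the 15.5×12.5 cube at (-0.5, 8.5) partially overlaps it — only the 5.74 mm² overlap (of its 193.75 mm²) is removed, clipping the outline; the 5×27.5 cube at (1, 5) partially overlaps it — only the 17.25 mm² overlap (of its 137.50 mm²) is removed, clipping the outline — area = 287.10 mm². Overall, the cross-section is a single solid region. Net area = 287.10 mm².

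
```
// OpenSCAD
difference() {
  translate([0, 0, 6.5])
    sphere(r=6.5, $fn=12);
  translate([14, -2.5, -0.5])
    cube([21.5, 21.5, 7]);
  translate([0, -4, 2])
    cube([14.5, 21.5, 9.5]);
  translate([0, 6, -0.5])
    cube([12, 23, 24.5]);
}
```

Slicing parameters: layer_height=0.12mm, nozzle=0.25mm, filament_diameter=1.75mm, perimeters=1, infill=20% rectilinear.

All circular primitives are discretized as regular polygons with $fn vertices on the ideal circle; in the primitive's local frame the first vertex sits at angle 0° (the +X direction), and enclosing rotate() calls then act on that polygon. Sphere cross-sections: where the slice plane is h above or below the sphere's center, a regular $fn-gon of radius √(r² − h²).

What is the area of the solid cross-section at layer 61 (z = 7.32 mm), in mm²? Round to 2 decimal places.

70.12 mm²

At z = 7.32 mm: the r=6.5 sphere slices to a regular 12-gon of circumradius 6.448 (√(r²−h²) with h=0.82 from center) (area = (12/2)·6.448²·sin(360°/12) = 124.73 mm²); the cube at (14, -2.5) is not intersected at this z (z outside [-0.5, 6.5]); the cube at (0, -4) (footprint 14.5×21.5) is included at this height (area 311.75 mm²); the 12×23 cube at (0, 6) contributes its full rectangle (area 276.00 mm²); After the difference (first − rest): starting from the r=6.5 sphere (124.73 mm²), the 14.5×21.5 cube at (0, -4) partially overlaps it — only the 54.61 mm² overlap (of its 311.75 mm²) is removed, clipping the outline; the 12×23 cube at (0, 6) misses the remaining region (no effect) — area = 70.12 mm². Overall, the cross-section is a single solid region. Net area = 70.12 mm².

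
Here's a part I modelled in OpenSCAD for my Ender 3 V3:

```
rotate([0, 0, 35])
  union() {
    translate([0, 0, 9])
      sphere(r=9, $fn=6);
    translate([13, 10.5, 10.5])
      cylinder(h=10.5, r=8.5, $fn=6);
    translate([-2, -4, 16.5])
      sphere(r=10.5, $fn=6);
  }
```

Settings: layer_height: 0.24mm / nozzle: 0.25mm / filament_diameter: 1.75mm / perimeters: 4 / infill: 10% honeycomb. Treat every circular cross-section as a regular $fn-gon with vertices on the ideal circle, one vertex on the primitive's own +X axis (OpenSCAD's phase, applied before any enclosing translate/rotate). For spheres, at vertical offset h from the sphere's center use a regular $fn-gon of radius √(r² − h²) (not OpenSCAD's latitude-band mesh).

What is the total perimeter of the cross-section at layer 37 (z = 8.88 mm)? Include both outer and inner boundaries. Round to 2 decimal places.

At z = 8.88 mm: the r=9 sphere slices to a regular 6-gon of circumradius 8.999 (√(r²−h²) with h=0.12 from center) (perimeter = 2·6·8.999·sin(180°/6) = 54.00 mm); the cylinder at (13, 10.5) does not reach this height (z outside [10.5, 21]); the sphere at (-2, -4): section is a regular 6-gon, circumradius = √(r²−h²) = √(10.5²−7.62²) = 7.224 (perimeter = 2·6·7.224·sin(180°/6) = 43.34 mm); Combining (union): the regions partially overlap (shared area 101.90 mm²), so the edge portions inside another operand are dropped and the merged outline is re-measured after clipping — boundary = 59.37 mm; (rotated 35° about Z; rotation is an isometry so areas/perimeters/island counts are preserved). Overall, the cross-section is a single solid region. Total boundary length (outer) = 59.37 mm.

59.37 mm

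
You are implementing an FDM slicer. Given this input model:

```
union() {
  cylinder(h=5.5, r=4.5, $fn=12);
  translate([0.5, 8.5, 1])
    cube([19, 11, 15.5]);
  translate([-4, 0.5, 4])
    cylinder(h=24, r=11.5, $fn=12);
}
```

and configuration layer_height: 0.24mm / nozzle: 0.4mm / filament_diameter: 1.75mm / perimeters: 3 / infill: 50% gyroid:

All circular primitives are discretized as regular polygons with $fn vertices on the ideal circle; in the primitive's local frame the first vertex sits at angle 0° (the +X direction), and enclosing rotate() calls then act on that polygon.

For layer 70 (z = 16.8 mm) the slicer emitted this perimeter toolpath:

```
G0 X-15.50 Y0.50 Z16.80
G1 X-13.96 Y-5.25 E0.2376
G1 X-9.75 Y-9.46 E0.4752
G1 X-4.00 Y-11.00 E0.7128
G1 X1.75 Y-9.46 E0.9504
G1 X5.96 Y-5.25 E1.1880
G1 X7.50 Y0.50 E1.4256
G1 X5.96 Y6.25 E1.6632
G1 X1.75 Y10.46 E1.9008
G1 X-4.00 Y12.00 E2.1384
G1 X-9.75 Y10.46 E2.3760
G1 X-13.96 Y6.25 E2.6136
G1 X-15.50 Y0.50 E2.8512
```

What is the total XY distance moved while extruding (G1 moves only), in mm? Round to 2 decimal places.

71.44 mm

Sum the Euclidean lengths of each G1 segment: total = 71.44 mm.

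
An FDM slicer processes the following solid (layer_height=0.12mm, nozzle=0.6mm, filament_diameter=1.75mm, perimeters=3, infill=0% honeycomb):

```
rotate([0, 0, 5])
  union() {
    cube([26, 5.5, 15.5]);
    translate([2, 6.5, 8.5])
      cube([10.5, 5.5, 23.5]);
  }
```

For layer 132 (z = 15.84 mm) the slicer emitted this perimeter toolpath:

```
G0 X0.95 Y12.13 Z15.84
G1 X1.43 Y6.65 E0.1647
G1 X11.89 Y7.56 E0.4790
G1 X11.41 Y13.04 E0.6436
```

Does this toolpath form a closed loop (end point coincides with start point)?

Start point (G0): (0.95, 12.13). End point (last G1): the path does not return to the start — open.

no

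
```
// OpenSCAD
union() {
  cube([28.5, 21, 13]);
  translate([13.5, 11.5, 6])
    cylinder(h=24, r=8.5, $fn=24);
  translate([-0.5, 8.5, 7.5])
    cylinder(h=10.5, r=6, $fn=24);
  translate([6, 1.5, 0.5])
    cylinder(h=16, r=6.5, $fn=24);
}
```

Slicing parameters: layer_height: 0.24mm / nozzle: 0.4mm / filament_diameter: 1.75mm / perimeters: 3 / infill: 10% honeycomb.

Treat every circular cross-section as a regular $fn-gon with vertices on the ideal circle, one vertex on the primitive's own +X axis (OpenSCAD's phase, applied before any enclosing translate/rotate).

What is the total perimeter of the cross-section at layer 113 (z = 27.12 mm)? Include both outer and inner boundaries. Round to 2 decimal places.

At z = 27.12 mm: the cube is absent (z outside [0, 13]); the cylinder at (13.5, 11.5): section is a regular 24-gon, circumradius r=8.5 (perimeter = 2·24·8.500·sin(180°/24) = 53.25 mm); the cylinder at (-0.5, 8.5) is absent (z outside [7.5, 18]); the cylinder at (6, 1.5) does not reach this height (z outside [0.5, 16.5]); Merging all regions: only the r=8.5 cylinder at (13.5, 11.5) is present, so the union is just that shape — boundary = 53.25 mm. Overall, the cross-section is a single solid region. Total boundary length (outer) = 53.25 mm.

53.25 mm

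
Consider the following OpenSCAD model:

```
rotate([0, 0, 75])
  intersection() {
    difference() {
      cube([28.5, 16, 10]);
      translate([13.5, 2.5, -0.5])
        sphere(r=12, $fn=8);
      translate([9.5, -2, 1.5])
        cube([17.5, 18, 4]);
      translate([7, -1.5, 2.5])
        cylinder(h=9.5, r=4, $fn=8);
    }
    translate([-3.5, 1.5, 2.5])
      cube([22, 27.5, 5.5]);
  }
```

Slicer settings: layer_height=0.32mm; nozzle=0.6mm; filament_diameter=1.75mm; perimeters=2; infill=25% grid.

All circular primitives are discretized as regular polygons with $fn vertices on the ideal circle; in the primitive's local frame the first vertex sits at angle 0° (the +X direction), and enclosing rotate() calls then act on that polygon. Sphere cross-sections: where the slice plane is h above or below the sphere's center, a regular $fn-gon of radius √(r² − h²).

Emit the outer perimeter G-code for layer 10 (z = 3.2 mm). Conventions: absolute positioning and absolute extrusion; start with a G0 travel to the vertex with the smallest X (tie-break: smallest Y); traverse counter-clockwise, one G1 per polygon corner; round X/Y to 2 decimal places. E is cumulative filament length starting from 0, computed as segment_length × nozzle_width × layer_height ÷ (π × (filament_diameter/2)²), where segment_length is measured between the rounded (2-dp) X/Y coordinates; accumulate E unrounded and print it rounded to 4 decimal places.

G0 X-15.45 Y4.14 Z3.20
G1 X-1.45 Y0.39 E1.1569
G1 X-0.80 Y2.80 E1.3562
G1 X-1.88 Y2.66 E1.4431
G1 X-8.81 Y7.98 E2.1405
G1 X-9.38 Y12.35 E2.4923
G1 X-13.00 Y13.32 E2.7915
G1 X-15.45 Y4.14 E3.5499

At z = 3.2 mm: the cube is present — its section is the full 28.5×16 rectangle; the r=12 sphere at (13.5, 2.5) contributes a regular 8-gon of circumradius √(12²−3.7²) = 11.415; the 17.5×18 cube at (9.5, -2) contributes its full rectangle; the cylinder at (7, -1.5): section is a regular 8-gon, circumradius r=4; Subtracting the remaining from the first: starting from the 28.5×16 cube, the r=12 sphere at (13.5, 2.5) partially overlaps it — only the 238.77 mm² overlap (of its 368.57 mm²) is removed, clipping the outline; the 17.5×18 cube at (9.5, -2) partially overlaps it — only the 108.27 mm² overlap (of its 315.00 mm²) is removed, clipping the outline; the r=4 cylinder at (7, -1.5) misses the remaining region (no effect) — 2 connected regions; the cube at (-3.5, 1.5) is present — its section is the full 22×27.5 rectangle; Keeping only the common overlap: the 22×27.5 cube at (-3.5, 1.5) partially overlaps the result so far; clipping to the common part keeps 80.75 mm² — 1 connected region; (rotated 75° about Z; rotation is an isometry so areas/perimeters/island counts are preserved). The outline is a single polygon with 7 vertices. Extrusion per mm of travel: 0.6 × 0.32 / (π × 0.875²) = 0.079824. Accumulating E over each segment gives final E = 3.5499.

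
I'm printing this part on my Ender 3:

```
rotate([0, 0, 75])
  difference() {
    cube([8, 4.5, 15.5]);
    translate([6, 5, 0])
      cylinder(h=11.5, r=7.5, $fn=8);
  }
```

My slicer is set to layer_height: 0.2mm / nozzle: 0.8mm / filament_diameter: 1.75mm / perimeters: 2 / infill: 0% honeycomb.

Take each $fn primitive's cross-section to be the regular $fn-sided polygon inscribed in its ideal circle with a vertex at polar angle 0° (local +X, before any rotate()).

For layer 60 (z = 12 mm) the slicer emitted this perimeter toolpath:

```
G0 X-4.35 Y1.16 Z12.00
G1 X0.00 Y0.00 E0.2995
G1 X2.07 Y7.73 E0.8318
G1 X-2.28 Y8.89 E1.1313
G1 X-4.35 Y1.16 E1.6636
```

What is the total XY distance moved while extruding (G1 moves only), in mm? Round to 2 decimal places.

Sum the Euclidean lengths of each G1 segment: total = 25.01 mm.

25.01 mm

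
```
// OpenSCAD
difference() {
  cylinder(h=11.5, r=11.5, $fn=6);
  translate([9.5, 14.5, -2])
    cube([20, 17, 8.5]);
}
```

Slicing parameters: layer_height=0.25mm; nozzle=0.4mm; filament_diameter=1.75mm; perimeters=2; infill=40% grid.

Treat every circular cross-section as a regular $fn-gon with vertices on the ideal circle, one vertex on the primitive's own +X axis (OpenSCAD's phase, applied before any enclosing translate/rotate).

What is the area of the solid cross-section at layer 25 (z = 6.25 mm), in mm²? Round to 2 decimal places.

At z = 6.25 mm: the r=11.5 cylinder gives a regular 6-gon of circumradius 11.5 (constant along its height) (area = (6/2)·11.500²·sin(360°/6) = 343.60 mm²); the cube at (9.5, 14.5) (footprint 20×17) is included at this height (area 340.00 mm²); Subtracting the remaining from the first: starting from the r=11.5 cylinder (343.60 mm²), the 20×17 cube at (9.5, 14.5) misses the remaining region (no effect) — area = 343.60 mm². Overall, the cross-section is a single solid region. Net area = 343.60 mm².

343.60 mm²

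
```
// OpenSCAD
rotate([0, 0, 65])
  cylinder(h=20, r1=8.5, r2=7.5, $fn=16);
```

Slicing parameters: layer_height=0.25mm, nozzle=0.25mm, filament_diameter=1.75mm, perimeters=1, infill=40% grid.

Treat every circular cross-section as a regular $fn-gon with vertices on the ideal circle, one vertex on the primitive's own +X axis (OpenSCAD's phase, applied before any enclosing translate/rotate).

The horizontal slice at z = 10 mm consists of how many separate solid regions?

1

At z = 10 mm: the cone: at t=0.500 of its height the radius interpolates to r₁+(r₂−r₁)t = 8.000, giving a regular 16-gon of that circumradius; (rotated 65° about Z; rotation is an isometry so areas/perimeters/island counts are preserved). The result has 1 disconnected region.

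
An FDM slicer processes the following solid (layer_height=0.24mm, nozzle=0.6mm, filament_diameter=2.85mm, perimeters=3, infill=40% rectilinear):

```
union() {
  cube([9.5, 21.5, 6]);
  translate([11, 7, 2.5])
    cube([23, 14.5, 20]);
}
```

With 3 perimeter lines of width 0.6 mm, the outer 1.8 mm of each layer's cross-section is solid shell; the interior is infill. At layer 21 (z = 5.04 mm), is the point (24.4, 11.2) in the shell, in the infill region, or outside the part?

infill

At z = 5.04 mm: the cube is present — its section is the full 9.5×21.5 rectangle; the cube at (11, 7) (footprint 23×14.5) is included at this height; Combining (union): the 2 present regions are separate (no shared area or edge), so areas and boundary lengths simply add and each stays a separate island — 2 connected regions. Overall, the cross-section has 2 separate islands. The nearest boundary edge runs (34.00, 7.00)→(11.00, 7.00); distance from the point to it = 4.20 mm. (Shell/infill is judged within the island containing the point — the largest one.) The point is inside the cross-section and 4.20 mm from the nearest boundary — more than the 1.8 mm shell width (3 × 0.6), so it's in the infill interior.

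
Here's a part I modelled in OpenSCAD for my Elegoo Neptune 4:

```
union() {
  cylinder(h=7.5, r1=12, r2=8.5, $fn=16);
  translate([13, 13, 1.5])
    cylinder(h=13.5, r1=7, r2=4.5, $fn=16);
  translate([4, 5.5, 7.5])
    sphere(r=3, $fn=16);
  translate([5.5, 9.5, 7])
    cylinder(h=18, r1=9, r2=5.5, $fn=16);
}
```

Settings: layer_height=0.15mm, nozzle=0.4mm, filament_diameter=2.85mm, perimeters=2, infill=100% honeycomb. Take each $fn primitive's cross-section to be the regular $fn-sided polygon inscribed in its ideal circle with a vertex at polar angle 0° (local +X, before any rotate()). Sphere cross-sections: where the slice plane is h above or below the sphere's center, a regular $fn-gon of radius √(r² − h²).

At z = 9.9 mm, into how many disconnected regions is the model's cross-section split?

At z = 9.9 mm: the cone is absent (z outside [0, 7.5]); the cone at (13, 13): at t=0.622 of its height the radius interpolates to r₁+(r₂−r₁)t = 5.444, giving a regular 16-gon of that circumradius; the r=3 sphere at (4, 5.5) slices to a regular 16-gon of circumradius 1.800 (√(r²−h²) with h=2.4 from center); the cone at (5.5, 9.5) (r1=9→r2=5.5) has section circumradius 8.436 here — a regular 16-gon; Combining (union): the regions partially overlap (shared area 49.51 mm²), so overlapping operands fuse into one piece — 1 connected region. The result has 1 disconnected region.

1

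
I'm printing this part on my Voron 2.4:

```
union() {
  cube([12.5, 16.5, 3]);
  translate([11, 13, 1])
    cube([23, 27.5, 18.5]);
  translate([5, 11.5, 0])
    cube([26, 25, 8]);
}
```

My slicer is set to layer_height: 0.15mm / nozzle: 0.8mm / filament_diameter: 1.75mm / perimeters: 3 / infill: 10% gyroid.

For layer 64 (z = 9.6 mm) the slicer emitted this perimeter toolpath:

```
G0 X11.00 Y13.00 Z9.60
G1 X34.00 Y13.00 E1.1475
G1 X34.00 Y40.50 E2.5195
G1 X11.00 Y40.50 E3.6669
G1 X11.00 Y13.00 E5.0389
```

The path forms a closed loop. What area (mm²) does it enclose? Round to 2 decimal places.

Apply the shoelace formula to the sequence of (X, Y) vertices; enclosed area = 632.50 mm².

632.50 mm²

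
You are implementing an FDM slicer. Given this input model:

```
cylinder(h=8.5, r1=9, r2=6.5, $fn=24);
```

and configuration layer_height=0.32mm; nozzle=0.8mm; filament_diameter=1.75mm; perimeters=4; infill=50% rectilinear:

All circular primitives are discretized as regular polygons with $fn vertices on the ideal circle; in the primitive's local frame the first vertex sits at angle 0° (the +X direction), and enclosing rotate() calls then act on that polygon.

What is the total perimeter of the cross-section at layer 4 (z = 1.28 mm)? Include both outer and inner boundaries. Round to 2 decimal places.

54.03 mm

At z = 1.28 mm: the cone (r1=9→r2=6.5) has section circumradius 8.624 here — a regular 24-gon (perimeter = 2·24·8.624·sin(180°/24) = 54.03 mm). Overall, the cross-section is a single solid region. Total boundary length (outer) = 54.03 mm.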